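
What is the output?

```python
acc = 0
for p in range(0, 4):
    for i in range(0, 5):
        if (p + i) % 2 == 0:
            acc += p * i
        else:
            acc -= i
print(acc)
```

p=0,i=0: even sum, acc = 0+0 = 0
p=0,i=1: odd sum, acc = 0-1 = -1
p=0,i=2: even sum, acc = (-1)+0 = -1
p=0,i=3: odd sum, acc = (-1)-3 = -4
p=0,i=4: even sum, acc = (-4)+0 = -4
p=1,i=0: odd sum, acc = (-4)-0 = -4
p=1,i=1: even sum, acc = (-4)+1 = -3
p=1,i=2: odd sum, acc = (-3)-2 = -5
p=1,i=3: even sum, acc = (-5)+3 = -2
p=1,i=4: odd sum, acc = (-2)-4 = -6
p=2,i=0: even sum, acc = (-6)+0 = -6
p=2,i=1: odd sum, acc = (-6)-1 = -7
p=2,i=2: even sum, acc = (-7)+4 = -3
p=2,i=3: odd sum, acc = (-3)-3 = -6
p=2,i=4: even sum, acc = (-6)+8 = 2
p=3,i=0: odd sum, acc = 2-0 = 2
p=3,i=1: even sum, acc = 2+3 = 5
p=3,i=2: odd sum, acc = 5-2 = 3
p=3,i=3: even sum, acc = 3+9 = 12
p=3,i=4: odd sum, acc = 12-4 = 8

8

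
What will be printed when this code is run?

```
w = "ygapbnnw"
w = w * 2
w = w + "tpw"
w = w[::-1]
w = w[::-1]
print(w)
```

ygapbnnwygapbnnwtpw

repeat ×2 → 'ygapbnnwygapbnnw'
+ 'tpw' → 'ygapbnnwygapbnnwtpw'
reverse → 'wptwnnbpagywnnbpagy'
reverse → 'ygapbnnwygapbnnwtpw'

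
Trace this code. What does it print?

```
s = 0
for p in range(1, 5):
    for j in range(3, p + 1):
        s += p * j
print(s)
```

p=3,j=3: s = 0+9 = 9
p=4,j=3: s = 9+12 = 21
p=4,j=4: s = 21+16 = 37

37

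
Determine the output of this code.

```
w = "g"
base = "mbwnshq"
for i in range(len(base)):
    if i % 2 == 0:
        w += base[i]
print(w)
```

gmwsq

i=0: add 'm' → 'gm'
i=1: skip
i=2: add 'w' → 'gmw'
i=3: skip
i=4: add 's' → 'gmws'
i=5: skip
i=6: add 'q' → 'gmwsq'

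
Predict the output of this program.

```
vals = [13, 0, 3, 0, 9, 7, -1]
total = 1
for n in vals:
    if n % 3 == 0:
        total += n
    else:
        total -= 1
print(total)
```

n=13: not %3==0, total = 1-1 = 0
n=0: %3==0, total = 0+0 = 0
n=3: %3==0, total = 0+3 = 3
n=0: %3==0, total = 3+0 = 3
n=9: %3==0, total = 3+9 = 12
n=7: not %3==0, total = 12-1 = 11
n=-1: not %3==0, total = 11-1 = 10

10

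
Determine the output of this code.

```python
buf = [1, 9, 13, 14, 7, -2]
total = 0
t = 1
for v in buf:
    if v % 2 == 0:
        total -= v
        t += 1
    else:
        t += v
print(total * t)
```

-396

v=1: not even; t=2
v=9: not even; t=11
v=13: not even; t=24
v=14: even, total = 0-14 = -14; t=25
v=7: not even; t=32
v=-2: even, total = (-14)-(-2) = -12; t=33
total*t = (-12)*33 = -396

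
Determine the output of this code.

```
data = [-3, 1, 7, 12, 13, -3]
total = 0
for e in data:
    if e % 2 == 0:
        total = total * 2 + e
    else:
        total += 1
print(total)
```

20

e=-3: not even, total = 0+1 = 1
e=1: not even, total = 1+1 = 2
e=7: not even, total = 2+1 = 3
e=12: even, total = 3*2+12 = 18
e=13: not even, total = 18+1 = 19
e=-3: not even, total = 19+1 = 20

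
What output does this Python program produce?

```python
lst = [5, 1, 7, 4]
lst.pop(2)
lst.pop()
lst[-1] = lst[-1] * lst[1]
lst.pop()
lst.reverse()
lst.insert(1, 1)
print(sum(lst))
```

6

pop(2) removes 7 → [5, 1, 4]
pop() removes 4 → [5, 1]
lst[-1] = lst[-1]*lst[1] = 1*1 = 1 → [5, 1]
pop() removes 1 → [5]
reverse → [5]
insert 1 at 1 → [5, 1]
sum = 6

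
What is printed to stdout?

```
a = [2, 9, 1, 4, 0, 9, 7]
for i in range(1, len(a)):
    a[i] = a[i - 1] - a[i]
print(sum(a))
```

i=1: a[1] = 2-9 = -7 → [2, -7, 1, 4, 0, 9, 7]
i=2: a[2] = (-7)-1 = -8 → [2, -7, -8, 4, 0, 9, 7]
i=3: a[3] = (-8)-4 = -12 → [2, -7, -8, -12, 0, 9, 7]
i=4: a[4] = (-12)-0 = -12 → [2, -7, -8, -12, -12, 9, 7]
i=5: a[5] = (-12)-9 = -21 → [2, -7, -8, -12, -12, -21, 7]
i=6: a[6] = (-21)-7 = -28 → [2, -7, -8, -12, -12, -21, -28]
sum = -86

-86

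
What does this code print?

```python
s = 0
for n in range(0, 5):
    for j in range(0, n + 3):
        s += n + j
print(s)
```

n=0,j=0: s = 0+0 = 0
n=0,j=1: s = 0+1 = 1
n=0,j=2: s = 1+2 = 3
n=1,j=0: s = 3+1 = 4
n=1,j=1: s = 4+2 = 6
n=1,j=2: s = 6+3 = 9
n=1,j=3: s = 9+4 = 13
n=2,j=0: s = 13+2 = 15
n=2,j=1: s = 15+3 = 18
n=2,j=2: s = 18+4 = 22
n=2,j=3: s = 22+5 = 27
n=2,j=4: s = 27+6 = 33
n=3,j=0: s = 33+3 = 36
n=3,j=1: s = 36+4 = 40
n=3,j=2: s = 40+5 = 45
n=3,j=3: s = 45+6 = 51
n=3,j=4: s = 51+7 = 58
n=3,j=5: s = 58+8 = 66
n=4,j=0: s = 66+4 = 70
n=4,j=1: s = 70+5 = 75
n=4,j=2: s = 75+6 = 81
n=4,j=3: s = 81+7 = 88
n=4,j=4: s = 88+8 = 96
n=4,j=5: s = 96+9 = 105
n=4,j=6: s = 105+10 = 115

115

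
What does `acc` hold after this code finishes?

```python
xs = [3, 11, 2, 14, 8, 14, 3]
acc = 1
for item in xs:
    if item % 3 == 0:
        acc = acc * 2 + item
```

13

item=3: %3==0, acc = 1*2+3 = 5
item=11: not %3==0
item=2: not %3==0
item=14: not %3==0
item=8: not %3==0
item=14: not %3==0
item=3: %3==0, acc = 5*2+3 = 13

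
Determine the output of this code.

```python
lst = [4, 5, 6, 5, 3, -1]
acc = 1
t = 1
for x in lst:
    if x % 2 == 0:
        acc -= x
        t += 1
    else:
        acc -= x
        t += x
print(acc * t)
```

x=4: even, acc = 1-4 = -3; t=2
x=5: not even, acc = (-3)-5 = -8; t=7
x=6: even, acc = (-8)-6 = -14; t=8
x=5: not even, acc = (-14)-5 = -19; t=13
x=3: not even, acc = (-19)-3 = -22; t=16
x=-1: not even, acc = (-22)-(-1) = -21; t=15
acc*t = (-21)*15 = -315

-315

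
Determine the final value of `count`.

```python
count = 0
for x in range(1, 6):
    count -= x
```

x=1: count = 0-1 = -1
x=2: count = (-1)-2 = -3
x=3: count = (-3)-3 = -6
x=4: count = (-6)-4 = -10
x=5: count = (-10)-5 = -15

-15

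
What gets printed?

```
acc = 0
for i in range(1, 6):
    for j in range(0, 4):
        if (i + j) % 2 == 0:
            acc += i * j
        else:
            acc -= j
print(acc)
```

34

i=1,j=0: odd sum, acc = 0-0 = 0
i=1,j=1: even sum, acc = 0+1 = 1
i=1,j=2: odd sum, acc = 1-2 = -1
i=1,j=3: even sum, acc = (-1)+3 = 2
i=2,j=0: even sum, acc = 2+0 = 2
i=2,j=1: odd sum, acc = 2-1 = 1
i=2,j=2: even sum, acc = 1+4 = 5
i=2,j=3: odd sum, acc = 5-3 = 2
i=3,j=0: odd sum, acc = 2-0 = 2
i=3,j=1: even sum, acc = 2+3 = 5
i=3,j=2: odd sum, acc = 5-2 = 3
i=3,j=3: even sum, acc = 3+9 = 12
i=4,j=0: even sum, acc = 12+0 = 12
i=4,j=1: odd sum, acc = 12-1 = 11
i=4,j=2: even sum, acc = 11+8 = 19
i=4,j=3: odd sum, acc = 19-3 = 16
i=5,j=0: odd sum, acc = 16-0 = 16
i=5,j=1: even sum, acc = 16+5 = 21
i=5,j=2: odd sum, acc = 21-2 = 19
i=5,j=3: even sum, acc = 19+15 = 34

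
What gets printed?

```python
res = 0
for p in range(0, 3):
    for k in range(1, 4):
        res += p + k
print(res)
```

p=0,k=1: res = 0+1 = 1
p=0,k=2: res = 1+2 = 3
p=0,k=3: res = 3+3 = 6
p=1,k=1: res = 6+2 = 8
p=1,k=2: res = 8+3 = 11
p=1,k=3: res = 11+4 = 15
p=2,k=1: res = 15+3 = 18
p=2,k=2: res = 18+4 = 22
p=2,k=3: res = 22+5 = 27

27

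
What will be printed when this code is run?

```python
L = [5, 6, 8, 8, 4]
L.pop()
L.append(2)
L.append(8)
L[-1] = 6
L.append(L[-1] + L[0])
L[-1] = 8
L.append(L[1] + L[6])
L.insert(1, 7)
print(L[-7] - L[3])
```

-2

pop() removes 4 → [5, 6, 8, 8]
append 2 → [5, 6, 8, 8, 2]
append 8 → [5, 6, 8, 8, 2, 8]
L[-1] = 6 → [5, 6, 8, 8, 2, 6]
append L[-1]+L[0] = 6+5 = 11 → [5, 6, 8, 8, 2, 6, 11]
L[-1] = 8 → [5, 6, 8, 8, 2, 6, 8]
append L[1]+L[6] = 6+8 = 14 → [5, 6, 8, 8, 2, 6, 8, 14]
insert 7 at 1 → [5, 7, 6, 8, 8, 2, 6, 8, 14]
L[-7]-L[3] = 6-8 = -2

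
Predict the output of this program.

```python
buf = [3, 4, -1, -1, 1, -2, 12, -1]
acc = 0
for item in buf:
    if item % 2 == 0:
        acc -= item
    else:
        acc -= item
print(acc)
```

item=3: not even, acc = 0-3 = -3
item=4: even, acc = (-3)-4 = -7
item=-1: not even, acc = (-7)-(-1) = -6
item=-1: not even, acc = (-6)-(-1) = -5
item=1: not even, acc = (-5)-1 = -6
item=-2: even, acc = (-6)-(-2) = -4
item=12: even, acc = (-4)-12 = -16
item=-1: not even, acc = (-16)-(-1) = -15

-15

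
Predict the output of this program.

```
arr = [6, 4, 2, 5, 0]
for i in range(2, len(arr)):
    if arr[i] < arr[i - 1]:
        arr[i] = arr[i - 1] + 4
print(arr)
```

[6, 4, 8, 12, 16]

i=2: 2<4, arr[2] = 4+4 = 8 → [6, 4, 8, 5, 0]
i=3: 5<8, arr[3] = 8+4 = 12 → [6, 4, 8, 12, 0]
i=4: 0<12, arr[4] = 12+4 = 16 → [6, 4, 8, 12, 16]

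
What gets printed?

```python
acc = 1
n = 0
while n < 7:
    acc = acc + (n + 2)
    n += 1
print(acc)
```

36

n=0: acc = 1+2 = 3
n=1: acc = 3+3 = 6
n=2: acc = 6+4 = 10
n=3: acc = 10+5 = 15
n=4: acc = 15+6 = 21
n=5: acc = 21+7 = 28
n=6: acc = 28+8 = 36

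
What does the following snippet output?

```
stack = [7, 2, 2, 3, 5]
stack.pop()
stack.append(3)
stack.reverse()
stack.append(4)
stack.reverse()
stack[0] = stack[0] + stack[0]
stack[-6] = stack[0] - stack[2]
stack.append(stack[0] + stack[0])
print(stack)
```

pop() removes 5 → [7, 2, 2, 3]
append 3 → [7, 2, 2, 3, 3]
reverse → [3, 3, 2, 2, 7]
append 4 → [3, 3, 2, 2, 7, 4]
reverse → [4, 7, 2, 2, 3, 3]
stack[0] = stack[0]+stack[0] = 4+4 = 8 → [8, 7, 2, 2, 3, 3]
stack[-6] = stack[0]-stack[2] = 8-2 = 6 → [6, 7, 2, 2, 3, 3]
append stack[0]+stack[0] = 6+6 = 12 → [6, 7, 2, 2, 3, 3, 12]

[6, 7, 2, 2, 3, 3, 12]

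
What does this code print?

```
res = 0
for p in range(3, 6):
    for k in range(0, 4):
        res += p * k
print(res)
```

p=3,k=0: res = 0+0 = 0
p=3,k=1: res = 0+3 = 3
p=3,k=2: res = 3+6 = 9
p=3,k=3: res = 9+9 = 18
p=4,k=0: res = 18+0 = 18
p=4,k=1: res = 18+4 = 22
p=4,k=2: res = 22+8 = 30
p=4,k=3: res = 30+12 = 42
p=5,k=0: res = 42+0 = 42
p=5,k=1: res = 42+5 = 47
p=5,k=2: res = 47+10 = 57
p=5,k=3: res = 57+15 = 72

72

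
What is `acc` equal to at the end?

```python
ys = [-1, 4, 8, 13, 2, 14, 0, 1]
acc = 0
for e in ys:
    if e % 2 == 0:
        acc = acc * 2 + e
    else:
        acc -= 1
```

123

e=-1: not even, acc = 0-1 = -1
e=4: even, acc = (-1)*2+4 = 2
e=8: even, acc = 2*2+8 = 12
e=13: not even, acc = 12-1 = 11
e=2: even, acc = 11*2+2 = 24
e=14: even, acc = 24*2+14 = 62
e=0: even, acc = 62*2+0 = 124
e=1: not even, acc = 124-1 = 123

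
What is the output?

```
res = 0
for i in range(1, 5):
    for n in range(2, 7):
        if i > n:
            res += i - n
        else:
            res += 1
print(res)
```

21

i=1,n=2: not 1>2, res = 0+1 = 1
i=1,n=3: not 1>3, res = 1+1 = 2
i=1,n=4: not 1>4, res = 2+1 = 3
i=1,n=5: not 1>5, res = 3+1 = 4
i=1,n=6: not 1>6, res = 4+1 = 5
i=2,n=2: not 2>2, res = 5+1 = 6
i=2,n=3: not 2>3, res = 6+1 = 7
i=2,n=4: not 2>4, res = 7+1 = 8
i=2,n=5: not 2>5, res = 8+1 = 9
i=2,n=6: not 2>6, res = 9+1 = 10
i=3,n=2: 3>2, res = 10+1 = 11
i=3,n=3: not 3>3, res = 11+1 = 12
i=3,n=4: not 3>4, res = 12+1 = 13
i=3,n=5: not 3>5, res = 13+1 = 14
i=3,n=6: not 3>6, res = 14+1 = 15
i=4,n=2: 4>2, res = 15+2 = 17
i=4,n=3: 4>3, res = 17+1 = 18
i=4,n=4: not 4>4, res = 18+1 = 19
i=4,n=5: not 4>5, res = 19+1 = 20
i=4,n=6: not 4>6, res = 20+1 = 21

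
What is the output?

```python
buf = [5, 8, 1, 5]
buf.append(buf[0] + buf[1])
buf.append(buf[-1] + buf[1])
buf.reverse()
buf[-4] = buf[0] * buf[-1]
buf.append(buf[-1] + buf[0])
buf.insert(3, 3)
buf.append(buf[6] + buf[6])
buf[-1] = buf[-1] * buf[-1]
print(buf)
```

append buf[0]+buf[1] = 5+8 = 13 → [5, 8, 1, 5, 13]
append buf[-1]+buf[1] = 13+8 = 21 → [5, 8, 1, 5, 13, 21]
reverse → [21, 13, 5, 1, 8, 5]
buf[-4] = buf[0]*buf[-1] = 21*5 = 105 → [21, 13, 105, 1, 8, 5]
append buf[-1]+buf[0] = 5+21 = 26 → [21, 13, 105, 1, 8, 5, 26]
insert 3 at 3 → [21, 13, 105, 3, 1, 8, 5, 26]
append buf[6]+buf[6] = 5+5 = 10 → [21, 13, 105, 3, 1, 8, 5, 26, 10]
buf[-1] = buf[-1]*buf[-1] = 10*10 = 100 → [21, 13, 105, 3, 1, 8, 5, 26, 100]

[21, 13, 105, 3, 1, 8, 5, 26, 100]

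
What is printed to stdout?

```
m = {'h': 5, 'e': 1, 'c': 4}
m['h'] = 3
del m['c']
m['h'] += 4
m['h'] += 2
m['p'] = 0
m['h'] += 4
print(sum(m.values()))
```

14

m['h'] = 3 → {'h': 3, 'e': 1, 'c': 4}
del 'c' → {'h': 3, 'e': 1}
m['h'] = 3+4 = 7 → {'h': 7, 'e': 1}
m['h'] = 7+2 = 9 → {'h': 9, 'e': 1}
m['p'] = 0 → {'h': 9, 'e': 1, 'p': 0}
m['h'] = 9+4 = 13 → {'h': 13, 'e': 1, 'p': 0}
sum of values = 14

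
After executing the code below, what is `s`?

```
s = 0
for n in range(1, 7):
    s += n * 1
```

n=1: s = 0+1*1 = 1
n=2: s = 1+2*1 = 3
n=3: s = 3+3*1 = 6
n=4: s = 6+4*1 = 10
n=5: s = 10+5*1 = 15
n=6: s = 15+6*1 = 21

21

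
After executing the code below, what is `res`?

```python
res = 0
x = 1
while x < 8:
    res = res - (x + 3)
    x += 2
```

-28

x=1: res = 0-4 = -4
x=3: res = (-4)-6 = -10
x=5: res = (-10)-8 = -18
x=7: res = (-18)-10 = -28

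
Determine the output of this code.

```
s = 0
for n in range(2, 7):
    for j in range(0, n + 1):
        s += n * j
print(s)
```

265

n=2,j=0: s = 0+0 = 0
n=2,j=1: s = 0+2 = 2
n=2,j=2: s = 2+4 = 6
n=3,j=0: s = 6+0 = 6
n=3,j=1: s = 6+3 = 9
n=3,j=2: s = 9+6 = 15
n=3,j=3: s = 15+9 = 24
n=4,j=0: s = 24+0 = 24
n=4,j=1: s = 24+4 = 28
n=4,j=2: s = 28+8 = 36
n=4,j=3: s = 36+12 = 48
n=4,j=4: s = 48+16 = 64
n=5,j=0: s = 64+0 = 64
n=5,j=1: s = 64+5 = 69
n=5,j=2: s = 69+10 = 79
n=5,j=3: s = 79+15 = 94
n=5,j=4: s = 94+20 = 114
n=5,j=5: s = 114+25 = 139
n=6,j=0: s = 139+0 = 139
n=6,j=1: s = 139+6 = 145
n=6,j=2: s = 145+12 = 157
n=6,j=3: s = 157+18 = 175
n=6,j=4: s = 175+24 = 199
n=6,j=5: s = 199+30 = 229
n=6,j=6: s = 229+36 = 265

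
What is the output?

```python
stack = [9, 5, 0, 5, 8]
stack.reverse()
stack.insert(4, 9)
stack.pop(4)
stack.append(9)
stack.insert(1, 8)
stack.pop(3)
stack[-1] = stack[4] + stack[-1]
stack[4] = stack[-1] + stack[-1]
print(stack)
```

reverse → [8, 5, 0, 5, 9]
insert 9 at 4 → [8, 5, 0, 5, 9, 9]
pop(4) removes 9 → [8, 5, 0, 5, 9]
append 9 → [8, 5, 0, 5, 9, 9]
insert 8 at 1 → [8, 8, 5, 0, 5, 9, 9]
pop(3) removes 0 → [8, 8, 5, 5, 9, 9]
stack[-1] = stack[4]+stack[-1] = 9+9 = 18 → [8, 8, 5, 5, 9, 18]
stack[4] = stack[-1]+stack[-1] = 18+18 = 36 → [8, 8, 5, 5, 36, 18]

[8, 8, 5, 5, 36, 18]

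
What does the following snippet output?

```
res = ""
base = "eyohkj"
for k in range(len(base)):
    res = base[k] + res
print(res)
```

k=0: prepend 'e' → 'e'
k=1: prepend 'y' → 'ye'
k=2: prepend 'o' → 'oye'
k=3: prepend 'h' → 'hoye'
k=4: prepend 'k' → 'khoye'
k=5: prepend 'j' → 'jkhoye'

jkhoye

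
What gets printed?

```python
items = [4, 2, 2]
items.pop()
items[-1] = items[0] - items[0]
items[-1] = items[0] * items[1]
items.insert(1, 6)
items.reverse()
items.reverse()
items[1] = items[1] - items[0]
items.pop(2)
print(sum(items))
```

pop() removes 2 → [4, 2]
items[-1] = items[0]-items[0] = 4-4 = 0 → [4, 0]
items[-1] = items[0]*items[1] = 4*0 = 0 → [4, 0]
insert 6 at 1 → [4, 6, 0]
reverse → [0, 6, 4]
reverse → [4, 6, 0]
items[1] = items[1]-items[0] = 6-4 = 2 → [4, 2, 0]
pop(2) removes 0 → [4, 2]
sum = 6

6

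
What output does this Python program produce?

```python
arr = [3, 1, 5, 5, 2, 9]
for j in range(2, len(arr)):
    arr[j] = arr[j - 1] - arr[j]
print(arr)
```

[3, 1, -4, -9, -11, -20]

j=2: arr[2] = 1-5 = -4 → [3, 1, -4, 5, 2, 9]
j=3: arr[3] = (-4)-5 = -9 → [3, 1, -4, -9, 2, 9]
j=4: arr[4] = (-9)-2 = -11 → [3, 1, -4, -9, -11, 9]
j=5: arr[5] = (-11)-9 = -20 → [3, 1, -4, -9, -11, -20]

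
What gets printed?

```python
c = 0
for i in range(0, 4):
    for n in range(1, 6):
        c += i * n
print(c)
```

i=0,n=1: c = 0+0 = 0
i=0,n=2: c = 0+0 = 0
i=0,n=3: c = 0+0 = 0
i=0,n=4: c = 0+0 = 0
i=0,n=5: c = 0+0 = 0
i=1,n=1: c = 0+1 = 1
i=1,n=2: c = 1+2 = 3
i=1,n=3: c = 3+3 = 6
i=1,n=4: c = 6+4 = 10
i=1,n=5: c = 10+5 = 15
i=2,n=1: c = 15+2 = 17
i=2,n=2: c = 17+4 = 21
i=2,n=3: c = 21+6 = 27
i=2,n=4: c = 27+8 = 35
i=2,n=5: c = 35+10 = 45
i=3,n=1: c = 45+3 = 48
i=3,n=2: c = 48+6 = 54
i=3,n=3: c = 54+9 = 63
i=3,n=4: c = 63+12 = 75
i=3,n=5: c = 75+15 = 90

90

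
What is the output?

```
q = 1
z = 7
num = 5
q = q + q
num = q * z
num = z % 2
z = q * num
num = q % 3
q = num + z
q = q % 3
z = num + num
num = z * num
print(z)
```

q = 1+1 = 2
num = 2*7 = 14
num = 7%2 = 1
z = 2*1 = 2
num = 2%3 = 2
q = 2+2 = 4
q = 4%3 = 1
z = 2+2 = 4
num = 4*2 = 8

4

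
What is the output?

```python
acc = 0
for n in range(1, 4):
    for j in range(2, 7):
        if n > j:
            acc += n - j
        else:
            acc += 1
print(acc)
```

n=1,j=2: not 1>2, acc = 0+1 = 1
n=1,j=3: not 1>3, acc = 1+1 = 2
n=1,j=4: not 1>4, acc = 2+1 = 3
n=1,j=5: not 1>5, acc = 3+1 = 4
n=1,j=6: not 1>6, acc = 4+1 = 5
n=2,j=2: not 2>2, acc = 5+1 = 6
n=2,j=3: not 2>3, acc = 6+1 = 7
n=2,j=4: not 2>4, acc = 7+1 = 8
n=2,j=5: not 2>5, acc = 8+1 = 9
n=2,j=6: not 2>6, acc = 9+1 = 10
n=3,j=2: 3>2, acc = 10+1 = 11
n=3,j=3: not 3>3, acc = 11+1 = 12
n=3,j=4: not 3>4, acc = 12+1 = 13
n=3,j=5: not 3>5, acc = 13+1 = 14
n=3,j=6: not 3>6, acc = 14+1 = 15

15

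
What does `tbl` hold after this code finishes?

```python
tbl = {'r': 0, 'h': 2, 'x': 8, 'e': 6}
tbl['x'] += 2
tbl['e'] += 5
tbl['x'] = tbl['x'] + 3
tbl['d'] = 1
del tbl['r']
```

{'h': 2, 'x': 13, 'e': 11, 'd': 1}

tbl['x'] = 8+2 = 10 → {'r': 0, 'h': 2, 'x': 10, 'e': 6}
tbl['e'] = 6+5 = 11 → {'r': 0, 'h': 2, 'x': 10, 'e': 11}
tbl['x'] = tbl['x']+3 = 13 → {'r': 0, 'h': 2, 'x': 13, 'e': 11}
tbl['d'] = 1 → {'r': 0, 'h': 2, 'x': 13, 'e': 11, 'd': 1}
del 'r' → {'h': 2, 'x': 13, 'e': 11, 'd': 1}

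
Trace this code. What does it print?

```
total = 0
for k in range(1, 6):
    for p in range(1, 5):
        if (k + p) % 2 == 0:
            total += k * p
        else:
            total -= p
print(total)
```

k=1,p=1: even sum, total = 0+1 = 1
k=1,p=2: odd sum, total = 1-2 = -1
k=1,p=3: even sum, total = (-1)+3 = 2
k=1,p=4: odd sum, total = 2-4 = -2
k=2,p=1: odd sum, total = (-2)-1 = -3
k=2,p=2: even sum, total = (-3)+4 = 1
k=2,p=3: odd sum, total = 1-3 = -2
k=2,p=4: even sum, total = (-2)+8 = 6
k=3,p=1: even sum, total = 6+3 = 9
k=3,p=2: odd sum, total = 9-2 = 7
k=3,p=3: even sum, total = 7+9 = 16
k=3,p=4: odd sum, total = 16-4 = 12
k=4,p=1: odd sum, total = 12-1 = 11
k=4,p=2: even sum, total = 11+8 = 19
k=4,p=3: odd sum, total = 19-3 = 16
k=4,p=4: even sum, total = 16+16 = 32
k=5,p=1: even sum, total = 32+5 = 37
k=5,p=2: odd sum, total = 37-2 = 35
k=5,p=3: even sum, total = 35+15 = 50
k=5,p=4: odd sum, total = 50-4 = 46

46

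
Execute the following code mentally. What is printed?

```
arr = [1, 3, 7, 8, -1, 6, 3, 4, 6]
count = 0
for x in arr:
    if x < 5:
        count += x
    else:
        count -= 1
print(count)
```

x=1: <5, count = 0+1 = 1
x=3: <5, count = 1+3 = 4
x=7: not <5, count = 4-1 = 3
x=8: not <5, count = 3-1 = 2
x=-1: <5, count = 2+(-1) = 1
x=6: not <5, count = 1-1 = 0
x=3: <5, count = 0+3 = 3
x=4: <5, count = 3+4 = 7
x=6: not <5, count = 7-1 = 6

6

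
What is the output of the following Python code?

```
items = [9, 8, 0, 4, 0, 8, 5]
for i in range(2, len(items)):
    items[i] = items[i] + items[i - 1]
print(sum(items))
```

i=2: items[2] = 0+8 = 8 → [9, 8, 8, 4, 0, 8, 5]
i=3: items[3] = 4+8 = 12 → [9, 8, 8, 12, 0, 8, 5]
i=4: items[4] = 0+12 = 12 → [9, 8, 8, 12, 12, 8, 5]
i=5: items[5] = 8+12 = 20 → [9, 8, 8, 12, 12, 20, 5]
i=6: items[6] = 5+20 = 25 → [9, 8, 8, 12, 12, 20, 25]
sum = 94

94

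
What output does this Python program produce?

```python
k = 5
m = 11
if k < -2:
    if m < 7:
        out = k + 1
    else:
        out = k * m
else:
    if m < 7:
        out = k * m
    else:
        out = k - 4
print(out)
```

k=5, m=11
k < -2 is False; m < 7 is False
→ out = k - 4 = 1

1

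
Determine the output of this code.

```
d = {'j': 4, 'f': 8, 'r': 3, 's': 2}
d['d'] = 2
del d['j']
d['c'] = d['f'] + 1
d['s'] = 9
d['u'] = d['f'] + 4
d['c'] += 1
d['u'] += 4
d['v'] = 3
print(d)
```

{'f': 8, 'r': 3, 's': 9, 'd': 2, 'c': 10, 'u': 16, 'v': 3}

d['d'] = 2 → {'j': 4, 'f': 8, 'r': 3, 's': 2, 'd': 2}
del 'j' → {'f': 8, 'r': 3, 's': 2, 'd': 2}
d['c'] = d['f']+1 = 9 → {'f': 8, 'r': 3, 's': 2, 'd': 2, 'c': 9}
d['s'] = 9 → {'f': 8, 'r': 3, 's': 9, 'd': 2, 'c': 9}
d['u'] = d['f']+4 = 12 → {'f': 8, 'r': 3, 's': 9, 'd': 2, 'c': 9, 'u': 12}
d['c'] = 9+1 = 10 → {'f': 8, 'r': 3, 's': 9, 'd': 2, 'c': 10, 'u': 12}
d['u'] = 12+4 = 16 → {'f': 8, 'r': 3, 's': 9, 'd': 2, 'c': 10, 'u': 16}
d['v'] = 3 → {'f': 8, 'r': 3, 's': 9, 'd': 2, 'c': 10, 'u': 16, 'v': 3}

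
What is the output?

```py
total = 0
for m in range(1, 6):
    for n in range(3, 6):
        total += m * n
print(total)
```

180

m=1,n=3: total = 0+3 = 3
m=1,n=4: total = 3+4 = 7
m=1,n=5: total = 7+5 = 12
m=2,n=3: total = 12+6 = 18
m=2,n=4: total = 18+8 = 26
m=2,n=5: total = 26+10 = 36
m=3,n=3: total = 36+9 = 45
m=3,n=4: total = 45+12 = 57
m=3,n=5: total = 57+15 = 72
m=4,n=3: total = 72+12 = 84
m=4,n=4: total = 84+16 = 100
m=4,n=5: total = 100+20 = 120
m=5,n=3: total = 120+15 = 135
m=5,n=4: total = 135+20 = 155
m=5,n=5: total = 155+25 = 180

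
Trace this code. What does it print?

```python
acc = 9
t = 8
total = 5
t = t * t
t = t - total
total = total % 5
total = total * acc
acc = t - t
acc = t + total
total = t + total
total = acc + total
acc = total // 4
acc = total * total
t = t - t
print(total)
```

118

t = 8*8 = 64
t = 64-5 = 59
total = 5%5 = 0
total = 0*9 = 0
acc = 59-59 = 0
acc = 59+0 = 59
total = 59+0 = 59
total = 59+59 = 118
acc = 118//4 = 29
acc = 118*118 = 13924
t = 59-59 = 0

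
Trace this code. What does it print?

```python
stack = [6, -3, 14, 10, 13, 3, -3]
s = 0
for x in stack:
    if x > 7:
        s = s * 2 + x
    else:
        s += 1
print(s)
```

107

x=6: not >7, s = 0+1 = 1
x=-3: not >7, s = 1+1 = 2
x=14: >7, s = 2*2+14 = 18
x=10: >7, s = 18*2+10 = 46
x=13: >7, s = 46*2+13 = 105
x=3: not >7, s = 105+1 = 106
x=-3: not >7, s = 106+1 = 107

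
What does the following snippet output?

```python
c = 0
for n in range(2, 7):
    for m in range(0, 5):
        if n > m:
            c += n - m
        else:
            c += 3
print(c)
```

n=2,m=0: 2>0, c = 0+2 = 2
n=2,m=1: 2>1, c = 2+1 = 3
n=2,m=2: not 2>2, c = 3+3 = 6
n=2,m=3: not 2>3, c = 6+3 = 9
n=2,m=4: not 2>4, c = 9+3 = 12
n=3,m=0: 3>0, c = 12+3 = 15
n=3,m=1: 3>1, c = 15+2 = 17
n=3,m=2: 3>2, c = 17+1 = 18
n=3,m=3: not 3>3, c = 18+3 = 21
n=3,m=4: not 3>4, c = 21+3 = 24
n=4,m=0: 4>0, c = 24+4 = 28
n=4,m=1: 4>1, c = 28+3 = 31
n=4,m=2: 4>2, c = 31+2 = 33
n=4,m=3: 4>3, c = 33+1 = 34
n=4,m=4: not 4>4, c = 34+3 = 37
n=5,m=0: 5>0, c = 37+5 = 42
n=5,m=1: 5>1, c = 42+4 = 46
n=5,m=2: 5>2, c = 46+3 = 49
n=5,m=3: 5>3, c = 49+2 = 51
n=5,m=4: 5>4, c = 51+1 = 52
n=6,m=0: 6>0, c = 52+6 = 58
n=6,m=1: 6>1, c = 58+5 = 63
n=6,m=2: 6>2, c = 63+4 = 67
n=6,m=3: 6>3, c = 67+3 = 70
n=6,m=4: 6>4, c = 70+2 = 72

72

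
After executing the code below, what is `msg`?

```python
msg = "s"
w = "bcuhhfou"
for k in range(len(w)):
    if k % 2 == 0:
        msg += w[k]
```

k=0: add 'b' → 'sb'
k=1: skip
k=2: add 'u' → 'sbu'
k=3: skip
k=4: add 'h' → 'sbuh'
k=5: skip
k=6: add 'o' → 'sbuho'
k=7: skip

'sbuho'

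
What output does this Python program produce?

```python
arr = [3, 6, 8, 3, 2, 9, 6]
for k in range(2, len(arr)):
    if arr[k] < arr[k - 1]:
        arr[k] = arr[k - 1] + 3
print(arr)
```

k=2: 8>=6, unchanged → [3, 6, 8, 3, 2, 9, 6]
k=3: 3<8, arr[3] = 8+3 = 11 → [3, 6, 8, 11, 2, 9, 6]
k=4: 2<11, arr[4] = 11+3 = 14 → [3, 6, 8, 11, 14, 9, 6]
k=5: 9<14, arr[5] = 14+3 = 17 → [3, 6, 8, 11, 14, 17, 6]
k=6: 6<17, arr[6] = 17+3 = 20 → [3, 6, 8, 11, 14, 17, 20]

[3, 6, 8, 11, 14, 17, 20]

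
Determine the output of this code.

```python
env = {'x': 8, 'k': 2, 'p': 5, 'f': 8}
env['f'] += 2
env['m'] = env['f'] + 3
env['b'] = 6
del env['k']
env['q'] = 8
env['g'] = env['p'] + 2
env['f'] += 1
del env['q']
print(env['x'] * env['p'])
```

40

env['f'] = 8+2 = 10 → {'x': 8, 'k': 2, 'p': 5, 'f': 10}
env['m'] = env['f']+3 = 13 → {'x': 8, 'k': 2, 'p': 5, 'f': 10, 'm': 13}
env['b'] = 6 → {'x': 8, 'k': 2, 'p': 5, 'f': 10, 'm': 13, 'b': 6}
del 'k' → {'x': 8, 'p': 5, 'f': 10, 'm': 13, 'b': 6}
env['q'] = 8 → {'x': 8, 'p': 5, 'f': 10, 'm': 13, 'b': 6, 'q': 8}
env['g'] = env['p']+2 = 7 → {'x': 8, 'p': 5, 'f': 10, 'm': 13, 'b': 6, 'q': 8, 'g': 7}
env['f'] = 10+1 = 11 → {'x': 8, 'p': 5, 'f': 11, 'm': 13, 'b': 6, 'q': 8, 'g': 7}
del 'q' → {'x': 8, 'p': 5, 'f': 11, 'm': 13, 'b': 6, 'g': 7}
env['x']*env['p'] = 8*5 = 40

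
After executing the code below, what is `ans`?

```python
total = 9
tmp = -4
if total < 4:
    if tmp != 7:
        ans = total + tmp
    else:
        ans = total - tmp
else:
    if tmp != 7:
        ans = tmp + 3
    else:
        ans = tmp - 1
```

-1

total=9, tmp=-4
total < 4 is False; tmp != 7 is True
→ ans = tmp + 3 = -1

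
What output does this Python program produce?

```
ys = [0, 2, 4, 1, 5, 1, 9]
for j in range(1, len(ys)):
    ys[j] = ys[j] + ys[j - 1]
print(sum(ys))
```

62

j=1: ys[1] = 2+0 = 2 → [0, 2, 4, 1, 5, 1, 9]
j=2: ys[2] = 4+2 = 6 → [0, 2, 6, 1, 5, 1, 9]
j=3: ys[3] = 1+6 = 7 → [0, 2, 6, 7, 5, 1, 9]
j=4: ys[4] = 5+7 = 12 → [0, 2, 6, 7, 12, 1, 9]
j=5: ys[5] = 1+12 = 13 → [0, 2, 6, 7, 12, 13, 9]
j=6: ys[6] = 9+13 = 22 → [0, 2, 6, 7, 12, 13, 22]
sum = 62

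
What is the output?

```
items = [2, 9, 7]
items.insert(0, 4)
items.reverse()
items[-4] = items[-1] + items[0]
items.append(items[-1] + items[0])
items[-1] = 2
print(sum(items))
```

insert 4 at 0 → [4, 2, 9, 7]
reverse → [7, 9, 2, 4]
items[-4] = items[-1]+items[0] = 4+7 = 11 → [11, 9, 2, 4]
append items[-1]+items[0] = 4+11 = 15 → [11, 9, 2, 4, 15]
items[-1] = 2 → [11, 9, 2, 4, 2]
sum = 28

28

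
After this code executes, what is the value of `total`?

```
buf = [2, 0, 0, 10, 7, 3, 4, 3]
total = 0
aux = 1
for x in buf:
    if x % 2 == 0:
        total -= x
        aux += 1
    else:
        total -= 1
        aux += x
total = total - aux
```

x=2: even, total = 0-2 = -2; aux=2
x=0: even, total = (-2)-0 = -2; aux=3
x=0: even, total = (-2)-0 = -2; aux=4
x=10: even, total = (-2)-10 = -12; aux=5
x=7: not even, total = (-12)-1 = -13; aux=12
x=3: not even, total = (-13)-1 = -14; aux=15
x=4: even, total = (-14)-4 = -18; aux=16
x=3: not even, total = (-18)-1 = -19; aux=19
total-aux = (-19)-19 = -38

-38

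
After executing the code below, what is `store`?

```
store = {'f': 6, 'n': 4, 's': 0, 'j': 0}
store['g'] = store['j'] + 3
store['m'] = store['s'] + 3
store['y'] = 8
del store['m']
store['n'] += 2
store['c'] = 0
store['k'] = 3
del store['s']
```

store['g'] = store['j']+3 = 3 → {'f': 6, 'n': 4, 's': 0, 'j': 0, 'g': 3}
store['m'] = store['s']+3 = 3 → {'f': 6, 'n': 4, 's': 0, 'j': 0, 'g': 3, 'm': 3}
store['y'] = 8 → {'f': 6, 'n': 4, 's': 0, 'j': 0, 'g': 3, 'm': 3, 'y': 8}
del 'm' → {'f': 6, 'n': 4, 's': 0, 'j': 0, 'g': 3, 'y': 8}
store['n'] = 4+2 = 6 → {'f': 6, 'n': 6, 's': 0, 'j': 0, 'g': 3, 'y': 8}
store['c'] = 0 → {'f': 6, 'n': 6, 's': 0, 'j': 0, 'g': 3, 'y': 8, 'c': 0}
store['k'] = 3 → {'f': 6, 'n': 6, 's': 0, 'j': 0, 'g': 3, 'y': 8, 'c': 0, 'k': 3}
del 's' → {'f': 6, 'n': 6, 'j': 0, 'g': 3, 'y': 8, 'c': 0, 'k': 3}

{'f': 6, 'n': 6, 'j': 0, 'g': 3, 'y': 8, 'c': 0, 'k': 3}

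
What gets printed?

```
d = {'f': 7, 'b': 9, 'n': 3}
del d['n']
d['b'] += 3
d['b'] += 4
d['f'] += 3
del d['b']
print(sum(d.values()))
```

del 'n' → {'f': 7, 'b': 9}
d['b'] = 9+3 = 12 → {'f': 7, 'b': 12}
d['b'] = 12+4 = 16 → {'f': 7, 'b': 16}
d['f'] = 7+3 = 10 → {'f': 10, 'b': 16}
del 'b' → {'f': 10}
sum of values = 10

10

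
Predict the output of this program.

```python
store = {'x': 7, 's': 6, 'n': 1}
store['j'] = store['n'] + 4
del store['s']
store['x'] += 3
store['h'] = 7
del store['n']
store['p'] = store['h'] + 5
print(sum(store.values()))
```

34

store['j'] = store['n']+4 = 5 → {'x': 7, 's': 6, 'n': 1, 'j': 5}
del 's' → {'x': 7, 'n': 1, 'j': 5}
store['x'] = 7+3 = 10 → {'x': 10, 'n': 1, 'j': 5}
store['h'] = 7 → {'x': 10, 'n': 1, 'j': 5, 'h': 7}
del 'n' → {'x': 10, 'j': 5, 'h': 7}
store['p'] = store['h']+5 = 12 → {'x': 10, 'j': 5, 'h': 7, 'p': 12}
sum of values = 34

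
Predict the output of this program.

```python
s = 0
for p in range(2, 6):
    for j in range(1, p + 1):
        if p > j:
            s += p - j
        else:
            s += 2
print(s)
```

28

p=2,j=1: 2>1, s = 0+1 = 1
p=2,j=2: not 2>2, s = 1+2 = 3
p=3,j=1: 3>1, s = 3+2 = 5
p=3,j=2: 3>2, s = 5+1 = 6
p=3,j=3: not 3>3, s = 6+2 = 8
p=4,j=1: 4>1, s = 8+3 = 11
p=4,j=2: 4>2, s = 11+2 = 13
p=4,j=3: 4>3, s = 13+1 = 14
p=4,j=4: not 4>4, s = 14+2 = 16
p=5,j=1: 5>1, s = 16+4 = 20
p=5,j=2: 5>2, s = 20+3 = 23
p=5,j=3: 5>3, s = 23+2 = 25
p=5,j=4: 5>4, s = 25+1 = 26
p=5,j=5: not 5>5, s = 26+2 = 28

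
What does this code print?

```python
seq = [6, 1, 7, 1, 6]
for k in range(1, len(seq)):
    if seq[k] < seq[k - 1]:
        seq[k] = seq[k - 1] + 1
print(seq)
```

[6, 7, 7, 8, 9]

k=1: 1<6, seq[1] = 6+1 = 7 → [6, 7, 7, 1, 6]
k=2: 7>=7, unchanged → [6, 7, 7, 1, 6]
k=3: 1<7, seq[3] = 7+1 = 8 → [6, 7, 7, 8, 6]
k=4: 6<8, seq[4] = 8+1 = 9 → [6, 7, 7, 8, 9]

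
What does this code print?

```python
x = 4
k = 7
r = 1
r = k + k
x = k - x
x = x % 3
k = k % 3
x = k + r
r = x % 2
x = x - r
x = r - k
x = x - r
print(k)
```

1

r = 7+7 = 14
x = 7-4 = 3
x = 3%3 = 0
k = 7%3 = 1
x = 1+14 = 15
r = 15%2 = 1
x = 15-1 = 14
x = 1-1 = 0
x = 0-1 = -1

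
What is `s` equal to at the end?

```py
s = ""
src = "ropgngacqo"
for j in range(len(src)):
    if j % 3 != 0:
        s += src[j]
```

'opngcq'

j=0: skip
j=1: add 'o' → 'o'
j=2: add 'p' → 'op'
j=3: skip
j=4: add 'n' → 'opn'
j=5: add 'g' → 'opng'
j=6: skip
j=7: add 'c' → 'opngc'
j=8: add 'q' → 'opngcq'
j=9: skip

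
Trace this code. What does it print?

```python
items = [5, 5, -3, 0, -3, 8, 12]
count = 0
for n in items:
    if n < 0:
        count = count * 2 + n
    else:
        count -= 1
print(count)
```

n=5: not <0, count = 0-1 = -1
n=5: not <0, count = (-1)-1 = -2
n=-3: <0, count = (-2)*2+(-3) = -7
n=0: not <0, count = (-7)-1 = -8
n=-3: <0, count = (-8)*2+(-3) = -19
n=8: not <0, count = (-19)-1 = -20
n=12: not <0, count = (-20)-1 = -21

-21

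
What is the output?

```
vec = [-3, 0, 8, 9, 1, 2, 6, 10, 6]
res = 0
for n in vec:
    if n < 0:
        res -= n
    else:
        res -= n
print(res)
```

-39

n=-3: <0, res = 0-(-3) = 3
n=0: not <0, res = 3-0 = 3
n=8: not <0, res = 3-8 = -5
n=9: not <0, res = (-5)-9 = -14
n=1: not <0, res = (-14)-1 = -15
n=2: not <0, res = (-15)-2 = -17
n=6: not <0, res = (-17)-6 = -23
n=10: not <0, res = (-23)-10 = -33
n=6: not <0, res = (-33)-6 = -39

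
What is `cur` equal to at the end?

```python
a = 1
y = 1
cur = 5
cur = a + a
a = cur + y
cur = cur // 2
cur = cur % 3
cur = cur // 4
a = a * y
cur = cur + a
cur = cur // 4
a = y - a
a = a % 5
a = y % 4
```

cur = 1+1 = 2
a = 2+1 = 3
cur = 2//2 = 1
cur = 1%3 = 1
cur = 1//4 = 0
a = 3*1 = 3
cur = 0+3 = 3
cur = 3//4 = 0
a = 1-3 = -2
a = (-2)%5 = 3
a = 1%4 = 1

0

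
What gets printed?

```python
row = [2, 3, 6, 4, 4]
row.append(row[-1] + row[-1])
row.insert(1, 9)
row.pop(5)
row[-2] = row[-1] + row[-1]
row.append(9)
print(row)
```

[2, 9, 3, 6, 16, 8, 9]

append row[-1]+row[-1] = 4+4 = 8 → [2, 3, 6, 4, 4, 8]
insert 9 at 1 → [2, 9, 3, 6, 4, 4, 8]
pop(5) removes 4 → [2, 9, 3, 6, 4, 8]
row[-2] = row[-1]+row[-1] = 8+8 = 16 → [2, 9, 3, 6, 16, 8]
append 9 → [2, 9, 3, 6, 16, 8, 9]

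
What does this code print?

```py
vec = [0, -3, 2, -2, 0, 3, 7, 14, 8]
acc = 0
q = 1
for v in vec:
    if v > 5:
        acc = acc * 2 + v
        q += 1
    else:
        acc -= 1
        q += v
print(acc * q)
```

64

v=0: not >5, acc = 0-1 = -1; q=1
v=-3: not >5, acc = (-1)-1 = -2; q=-2
v=2: not >5, acc = (-2)-1 = -3; q=0
v=-2: not >5, acc = (-3)-1 = -4; q=-2
v=0: not >5, acc = (-4)-1 = -5; q=-2
v=3: not >5, acc = (-5)-1 = -6; q=1
v=7: >5, acc = (-6)*2+7 = -5; q=2
v=14: >5, acc = (-5)*2+14 = 4; q=3
v=8: >5, acc = 4*2+8 = 16; q=4
acc*q = 16*4 = 64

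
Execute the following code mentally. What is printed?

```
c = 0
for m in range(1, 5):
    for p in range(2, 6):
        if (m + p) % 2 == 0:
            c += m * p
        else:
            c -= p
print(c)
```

40

m=1,p=2: odd sum, c = 0-2 = -2
m=1,p=3: even sum, c = (-2)+3 = 1
m=1,p=4: odd sum, c = 1-4 = -3
m=1,p=5: even sum, c = (-3)+5 = 2
m=2,p=2: even sum, c = 2+4 = 6
m=2,p=3: odd sum, c = 6-3 = 3
m=2,p=4: even sum, c = 3+8 = 11
m=2,p=5: odd sum, c = 11-5 = 6
m=3,p=2: odd sum, c = 6-2 = 4
m=3,p=3: even sum, c = 4+9 = 13
m=3,p=4: odd sum, c = 13-4 = 9
m=3,p=5: even sum, c = 9+15 = 24
m=4,p=2: even sum, c = 24+8 = 32
m=4,p=3: odd sum, c = 32-3 = 29
m=4,p=4: even sum, c = 29+16 = 45
m=4,p=5: odd sum, c = 45-5 = 40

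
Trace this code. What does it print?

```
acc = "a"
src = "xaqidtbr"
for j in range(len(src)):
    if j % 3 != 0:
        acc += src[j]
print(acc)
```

j=0: skip
j=1: add 'a' → 'aa'
j=2: add 'q' → 'aaq'
j=3: skip
j=4: add 'd' → 'aaqd'
j=5: add 't' → 'aaqdt'
j=6: skip
j=7: add 'r' → 'aaqdtr'

aaqdtr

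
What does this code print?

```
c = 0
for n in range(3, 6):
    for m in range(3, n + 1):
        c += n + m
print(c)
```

n=3,m=3: c = 0+6 = 6
n=4,m=3: c = 6+7 = 13
n=4,m=4: c = 13+8 = 21
n=5,m=3: c = 21+8 = 29
n=5,m=4: c = 29+9 = 38
n=5,m=5: c = 38+10 = 48

48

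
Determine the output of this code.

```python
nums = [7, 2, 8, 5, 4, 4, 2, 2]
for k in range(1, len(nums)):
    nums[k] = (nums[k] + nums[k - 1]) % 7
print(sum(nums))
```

30

k=1: nums[1] = (2+7)%7 = 2 → [7, 2, 8, 5, 4, 4, 2, 2]
k=2: nums[2] = (8+2)%7 = 3 → [7, 2, 3, 5, 4, 4, 2, 2]
k=3: nums[3] = (5+3)%7 = 1 → [7, 2, 3, 1, 4, 4, 2, 2]
k=4: nums[4] = (4+1)%7 = 5 → [7, 2, 3, 1, 5, 4, 2, 2]
k=5: nums[5] = (4+5)%7 = 2 → [7, 2, 3, 1, 5, 2, 2, 2]
k=6: nums[6] = (2+2)%7 = 4 → [7, 2, 3, 1, 5, 2, 4, 2]
k=7: nums[7] = (2+4)%7 = 6 → [7, 2, 3, 1, 5, 2, 4, 6]
sum = 30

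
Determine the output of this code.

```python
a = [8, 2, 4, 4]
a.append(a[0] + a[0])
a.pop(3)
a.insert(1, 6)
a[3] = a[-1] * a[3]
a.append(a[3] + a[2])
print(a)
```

append a[0]+a[0] = 8+8 = 16 → [8, 2, 4, 4, 16]
pop(3) removes 4 → [8, 2, 4, 16]
insert 6 at 1 → [8, 6, 2, 4, 16]
a[3] = a[-1]*a[3] = 16*4 = 64 → [8, 6, 2, 64, 16]
append a[3]+a[2] = 64+2 = 66 → [8, 6, 2, 64, 16, 66]

[8, 6, 2, 64, 16, 66]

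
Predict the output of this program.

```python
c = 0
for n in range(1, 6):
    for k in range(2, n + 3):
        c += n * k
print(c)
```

n=1,k=2: c = 0+2 = 2
n=1,k=3: c = 2+3 = 5
n=2,k=2: c = 5+4 = 9
n=2,k=3: c = 9+6 = 15
n=2,k=4: c = 15+8 = 23
n=3,k=2: c = 23+6 = 29
n=3,k=3: c = 29+9 = 38
n=3,k=4: c = 38+12 = 50
n=3,k=5: c = 50+15 = 65
n=4,k=2: c = 65+8 = 73
n=4,k=3: c = 73+12 = 85
n=4,k=4: c = 85+16 = 101
n=4,k=5: c = 101+20 = 121
n=4,k=6: c = 121+24 = 145
n=5,k=2: c = 145+10 = 155
n=5,k=3: c = 155+15 = 170
n=5,k=4: c = 170+20 = 190
n=5,k=5: c = 190+25 = 215
n=5,k=6: c = 215+30 = 245
n=5,k=7: c = 245+35 = 280

280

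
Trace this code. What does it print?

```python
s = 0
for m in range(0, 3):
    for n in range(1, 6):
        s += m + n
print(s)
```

60

m=0,n=1: s = 0+1 = 1
m=0,n=2: s = 1+2 = 3
m=0,n=3: s = 3+3 = 6
m=0,n=4: s = 6+4 = 10
m=0,n=5: s = 10+5 = 15
m=1,n=1: s = 15+2 = 17
m=1,n=2: s = 17+3 = 20
m=1,n=3: s = 20+4 = 24
m=1,n=4: s = 24+5 = 29
m=1,n=5: s = 29+6 = 35
m=2,n=1: s = 35+3 = 38
m=2,n=2: s = 38+4 = 42
m=2,n=3: s = 42+5 = 47
m=2,n=4: s = 47+6 = 53
m=2,n=5: s = 53+7 = 60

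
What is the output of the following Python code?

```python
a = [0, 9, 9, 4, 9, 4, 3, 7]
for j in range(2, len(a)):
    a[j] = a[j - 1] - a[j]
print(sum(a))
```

j=2: a[2] = 9-9 = 0 → [0, 9, 0, 4, 9, 4, 3, 7]
j=3: a[3] = 0-4 = -4 → [0, 9, 0, -4, 9, 4, 3, 7]
j=4: a[4] = (-4)-9 = -13 → [0, 9, 0, -4, -13, 4, 3, 7]
j=5: a[5] = (-13)-4 = -17 → [0, 9, 0, -4, -13, -17, 3, 7]
j=6: a[6] = (-17)-3 = -20 → [0, 9, 0, -4, -13, -17, -20, 7]
j=7: a[7] = (-20)-7 = -27 → [0, 9, 0, -4, -13, -17, -20, -27]
sum = -72

-72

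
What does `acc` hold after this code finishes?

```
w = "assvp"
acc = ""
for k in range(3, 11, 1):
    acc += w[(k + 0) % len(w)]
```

'vpassvpa'

k=3: add w[3]='v' → 'v'
k=4: add w[4]='p' → 'vp'
k=5: add w[0]='a' → 'vpa'
k=6: add w[1]='s' → 'vpas'
k=7: add w[2]='s' → 'vpass'
k=8: add w[3]='v' → 'vpassv'
k=9: add w[4]='p' → 'vpassvp'
k=10: add w[0]='a' → 'vpassvpa'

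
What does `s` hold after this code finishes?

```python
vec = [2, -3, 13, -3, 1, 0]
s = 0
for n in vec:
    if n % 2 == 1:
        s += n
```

8

n=2: not odd
n=-3: odd, s = 0+(-3) = -3
n=13: odd, s = (-3)+13 = 10
n=-3: odd, s = 10+(-3) = 7
n=1: odd, s = 7+1 = 8
n=0: not odd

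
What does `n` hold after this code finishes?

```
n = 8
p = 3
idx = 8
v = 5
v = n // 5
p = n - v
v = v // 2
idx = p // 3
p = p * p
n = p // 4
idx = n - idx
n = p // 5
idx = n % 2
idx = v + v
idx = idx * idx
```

v = 8//5 = 1
p = 8-1 = 7
v = 1//2 = 0
idx = 7//3 = 2
p = 7*7 = 49
n = 49//4 = 12
idx = 12-2 = 10
n = 49//5 = 9
idx = 9%2 = 1
idx = 0+0 = 0
idx = 0*0 = 0

9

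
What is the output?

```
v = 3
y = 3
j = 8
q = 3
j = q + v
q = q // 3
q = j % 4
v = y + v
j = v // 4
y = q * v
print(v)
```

6

j = 3+3 = 6
q = 3//3 = 1
q = 6%4 = 2
v = 3+3 = 6
j = 6//4 = 1
y = 2*6 = 12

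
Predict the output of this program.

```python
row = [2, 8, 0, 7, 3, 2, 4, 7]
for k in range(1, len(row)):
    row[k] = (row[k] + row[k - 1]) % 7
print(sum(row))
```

k=1: row[1] = (8+2)%7 = 3 → [2, 3, 0, 7, 3, 2, 4, 7]
k=2: row[2] = (0+3)%7 = 3 → [2, 3, 3, 7, 3, 2, 4, 7]
k=3: row[3] = (7+3)%7 = 3 → [2, 3, 3, 3, 3, 2, 4, 7]
k=4: row[4] = (3+3)%7 = 6 → [2, 3, 3, 3, 6, 2, 4, 7]
k=5: row[5] = (2+6)%7 = 1 → [2, 3, 3, 3, 6, 1, 4, 7]
k=6: row[6] = (4+1)%7 = 5 → [2, 3, 3, 3, 6, 1, 5, 7]
k=7: row[7] = (7+5)%7 = 5 → [2, 3, 3, 3, 6, 1, 5, 5]
sum = 28

28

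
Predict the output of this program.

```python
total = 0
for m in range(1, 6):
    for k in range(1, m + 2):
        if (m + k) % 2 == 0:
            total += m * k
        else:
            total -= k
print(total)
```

53

m=1,k=1: even sum, total = 0+1 = 1
m=1,k=2: odd sum, total = 1-2 = -1
m=2,k=1: odd sum, total = (-1)-1 = -2
m=2,k=2: even sum, total = (-2)+4 = 2
m=2,k=3: odd sum, total = 2-3 = -1
m=3,k=1: even sum, total = (-1)+3 = 2
m=3,k=2: odd sum, total = 2-2 = 0
m=3,k=3: even sum, total = 0+9 = 9
m=3,k=4: odd sum, total = 9-4 = 5
m=4,k=1: odd sum, total = 5-1 = 4
m=4,k=2: even sum, total = 4+8 = 12
m=4,k=3: odd sum, total = 12-3 = 9
m=4,k=4: even sum, total = 9+16 = 25
m=4,k=5: odd sum, total = 25-5 = 20
m=5,k=1: even sum, total = 20+5 = 25
m=5,k=2: odd sum, total = 25-2 = 23
m=5,k=3: even sum, total = 23+15 = 38
m=5,k=4: odd sum, total = 38-4 = 34
m=5,k=5: even sum, total = 34+25 = 59
m=5,k=6: odd sum, total = 59-6 = 53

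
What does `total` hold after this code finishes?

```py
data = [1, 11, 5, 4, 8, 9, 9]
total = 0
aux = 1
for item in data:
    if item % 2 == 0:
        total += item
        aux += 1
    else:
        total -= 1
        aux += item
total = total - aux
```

-31

item=1: not even, total = 0-1 = -1; aux=2
item=11: not even, total = (-1)-1 = -2; aux=13
item=5: not even, total = (-2)-1 = -3; aux=18
item=4: even, total = (-3)+4 = 1; aux=19
item=8: even, total = 1+8 = 9; aux=20
item=9: not even, total = 9-1 = 8; aux=29
item=9: not even, total = 8-1 = 7; aux=38
total-aux = 7-38 = -31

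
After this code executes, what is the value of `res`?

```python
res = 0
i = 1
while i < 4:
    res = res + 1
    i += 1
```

i=1: res = 0+1 = 1
i=2: res = 1+1 = 2
i=3: res = 2+1 = 3

3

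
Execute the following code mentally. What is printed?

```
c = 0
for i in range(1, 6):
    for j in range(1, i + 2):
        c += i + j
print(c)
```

125

i=1,j=1: c = 0+2 = 2
i=1,j=2: c = 2+3 = 5
i=2,j=1: c = 5+3 = 8
i=2,j=2: c = 8+4 = 12
i=2,j=3: c = 12+5 = 17
i=3,j=1: c = 17+4 = 21
i=3,j=2: c = 21+5 = 26
i=3,j=3: c = 26+6 = 32
i=3,j=4: c = 32+7 = 39
i=4,j=1: c = 39+5 = 44
i=4,j=2: c = 44+6 = 50
i=4,j=3: c = 50+7 = 57
i=4,j=4: c = 57+8 = 65
i=4,j=5: c = 65+9 = 74
i=5,j=1: c = 74+6 = 80
i=5,j=2: c = 80+7 = 87
i=5,j=3: c = 87+8 = 95
i=5,j=4: c = 95+9 = 104
i=5,j=5: c = 104+10 = 114
i=5,j=6: c = 114+11 = 125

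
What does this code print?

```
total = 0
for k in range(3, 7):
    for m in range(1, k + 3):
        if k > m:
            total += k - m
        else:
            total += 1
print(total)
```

46

k=3,m=1: 3>1, total = 0+2 = 2
k=3,m=2: 3>2, total = 2+1 = 3
k=3,m=3: not 3>3, total = 3+1 = 4
k=3,m=4: not 3>4, total = 4+1 = 5
k=3,m=5: not 3>5, total = 5+1 = 6
k=4,m=1: 4>1, total = 6+3 = 9
k=4,m=2: 4>2, total = 9+2 = 11
k=4,m=3: 4>3, total = 11+1 = 12
k=4,m=4: not 4>4, total = 12+1 = 13
k=4,m=5: not 4>5, total = 13+1 = 14
k=4,m=6: not 4>6, total = 14+1 = 15
k=5,m=1: 5>1, total = 15+4 = 19
k=5,m=2: 5>2, total = 19+3 = 22
k=5,m=3: 5>3, total = 22+2 = 24
k=5,m=4: 5>4, total = 24+1 = 25
k=5,m=5: not 5>5, total = 25+1 = 26
k=5,m=6: not 5>6, total = 26+1 = 27
k=5,m=7: not 5>7, total = 27+1 = 28
k=6,m=1: 6>1, total = 28+5 = 33
k=6,m=2: 6>2, total = 33+4 = 37
k=6,m=3: 6>3, total = 37+3 = 40
k=6,m=4: 6>4, total = 40+2 = 42
k=6,m=5: 6>5, total = 42+1 = 43
k=6,m=6: not 6>6, total = 43+1 = 44
k=6,m=7: not 6>7, total = 44+1 = 45
k=6,m=8: not 6>8, total = 45+1 = 46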